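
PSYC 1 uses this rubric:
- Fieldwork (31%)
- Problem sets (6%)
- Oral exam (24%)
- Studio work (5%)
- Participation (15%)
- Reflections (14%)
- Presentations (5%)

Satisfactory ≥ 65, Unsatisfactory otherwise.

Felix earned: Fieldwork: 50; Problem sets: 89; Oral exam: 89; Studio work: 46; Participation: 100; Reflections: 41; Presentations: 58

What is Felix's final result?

Satisfactory

Weighted total:
  Fieldwork 50 × 0.31 = 15.5
  Problem sets 89 × 0.06 = 5.34
  Oral exam 89 × 0.24 = 21.36
  Studio work 46 × 0.05 = 2.3
  Participation 100 × 0.15 = 15
  Reflections 41 × 0.14 = 5.74
  Presentations 58 × 0.05 = 2.9
Sum = 68.14
68.14 ≥ 65 → Satisfactory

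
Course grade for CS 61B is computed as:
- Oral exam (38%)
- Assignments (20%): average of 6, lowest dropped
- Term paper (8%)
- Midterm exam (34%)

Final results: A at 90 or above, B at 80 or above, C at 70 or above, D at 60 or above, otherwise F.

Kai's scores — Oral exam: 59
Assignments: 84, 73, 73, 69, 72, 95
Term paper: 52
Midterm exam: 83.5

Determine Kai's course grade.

Assignments: drop 69 → average of remaining 5 = 397/5 = 79.4
Weighted total:
  Oral exam 59 × 0.38 = 22.42
  Assignments 79.4 × 0.2 = 15.88
  Term paper 52 × 0.08 = 4.16
  Midterm exam 83.5 × 0.34 = 28.39
Sum = 70.85
70.85 is ≥ 70 and < 80 → C

C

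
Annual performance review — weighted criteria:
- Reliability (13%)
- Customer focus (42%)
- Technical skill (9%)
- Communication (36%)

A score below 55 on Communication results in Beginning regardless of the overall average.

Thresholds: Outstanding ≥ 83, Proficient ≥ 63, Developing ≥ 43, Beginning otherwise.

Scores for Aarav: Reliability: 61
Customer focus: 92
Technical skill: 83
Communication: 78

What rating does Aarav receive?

Communication score 78 ≥ 55: minimum met.
Weighted total:
  Reliability 61 × 0.13 = 7.93
  Customer focus 92 × 0.42 = 38.64
  Technical skill 83 × 0.09 = 7.47
  Communication 78 × 0.36 = 28.08
Sum = 82.12
82.12 is ≥ 63 and < 83 → Proficient

Proficient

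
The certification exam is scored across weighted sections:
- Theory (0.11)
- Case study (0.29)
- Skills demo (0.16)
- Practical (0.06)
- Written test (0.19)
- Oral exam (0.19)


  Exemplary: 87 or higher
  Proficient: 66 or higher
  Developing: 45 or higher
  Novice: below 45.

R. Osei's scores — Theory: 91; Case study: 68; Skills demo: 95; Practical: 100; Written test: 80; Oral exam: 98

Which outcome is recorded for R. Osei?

Proficient

Weighted total:
  Theory 91 × 0.11 = 10.01
  Case study 68 × 0.29 = 19.72
  Skills demo 95 × 0.16 = 15.2
  Practical 100 × 0.06 = 6
  Written test 80 × 0.19 = 15.2
  Oral exam 98 × 0.19 = 18.62
Sum = 84.75
84.75 is ≥ 66 and < 87 → Proficient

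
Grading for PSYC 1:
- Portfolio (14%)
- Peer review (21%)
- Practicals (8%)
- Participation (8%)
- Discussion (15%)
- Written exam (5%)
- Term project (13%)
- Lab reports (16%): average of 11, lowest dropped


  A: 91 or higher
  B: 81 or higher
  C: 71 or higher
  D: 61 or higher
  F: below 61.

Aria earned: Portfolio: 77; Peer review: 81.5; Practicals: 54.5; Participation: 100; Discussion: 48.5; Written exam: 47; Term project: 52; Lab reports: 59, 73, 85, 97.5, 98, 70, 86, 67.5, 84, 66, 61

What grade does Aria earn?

D

Lab reports: drop 59 → average of remaining 10 = 788/10 = 78.8
Weighted total:
  Portfolio 77 × 0.14 = 10.78
  Peer review 81.5 × 0.21 = 17.115
  Practicals 54.5 × 0.08 = 4.36
  Participation 100 × 0.08 = 8
  Discussion 48.5 × 0.15 = 7.275
  Written exam 47 × 0.05 = 2.35
  Term project 52 × 0.13 = 6.76
  Lab reports 78.8 × 0.16 = 12.608
Sum = 69.248
69.248 is ≥ 61 and < 71 → D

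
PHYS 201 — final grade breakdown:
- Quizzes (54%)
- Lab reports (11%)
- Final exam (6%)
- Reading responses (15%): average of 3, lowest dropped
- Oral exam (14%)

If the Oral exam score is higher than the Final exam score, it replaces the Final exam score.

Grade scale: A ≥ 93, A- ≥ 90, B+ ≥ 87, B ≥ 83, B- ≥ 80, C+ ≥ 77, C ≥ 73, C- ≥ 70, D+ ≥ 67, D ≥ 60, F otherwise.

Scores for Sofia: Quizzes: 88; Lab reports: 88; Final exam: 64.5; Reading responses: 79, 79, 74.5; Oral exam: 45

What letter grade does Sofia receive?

C+

Reading responses: drop 74.5 → average of remaining 2 = 158/2 = 79
Oral exam (45) ≤ Final exam (64.5), so Final exam stays at 64.5.
Weighted total:
  Quizzes 88 × 0.54 = 47.52
  Lab reports 88 × 0.11 = 9.68
  Final exam 64.5 × 0.06 = 3.87
  Reading responses 79 × 0.15 = 11.85
  Oral exam 45 × 0.14 = 6.3
Sum = 79.22
79.22 is ≥ 77 and < 80 → C+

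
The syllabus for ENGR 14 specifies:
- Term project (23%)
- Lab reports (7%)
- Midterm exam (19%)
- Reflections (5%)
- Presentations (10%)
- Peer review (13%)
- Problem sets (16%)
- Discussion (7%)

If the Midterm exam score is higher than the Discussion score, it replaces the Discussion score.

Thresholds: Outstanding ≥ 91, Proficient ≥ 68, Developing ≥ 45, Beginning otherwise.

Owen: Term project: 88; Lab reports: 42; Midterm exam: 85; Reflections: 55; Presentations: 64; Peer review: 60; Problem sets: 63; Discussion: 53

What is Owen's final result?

Proficient

Midterm exam (85) > Discussion (53), so Discussion counts as 85.
Weighted total:
  Term project 88 × 0.23 = 20.24
  Lab reports 42 × 0.07 = 2.94
  Midterm exam 85 × 0.19 = 16.15
  Reflections 55 × 0.05 = 2.75
  Presentations 64 × 0.1 = 6.4
  Peer review 60 × 0.13 = 7.8
  Problem sets 63 × 0.16 = 10.08
  Discussion 85 × 0.07 = 5.95
Sum = 72.31
72.31 is ≥ 68 and < 91 → Proficient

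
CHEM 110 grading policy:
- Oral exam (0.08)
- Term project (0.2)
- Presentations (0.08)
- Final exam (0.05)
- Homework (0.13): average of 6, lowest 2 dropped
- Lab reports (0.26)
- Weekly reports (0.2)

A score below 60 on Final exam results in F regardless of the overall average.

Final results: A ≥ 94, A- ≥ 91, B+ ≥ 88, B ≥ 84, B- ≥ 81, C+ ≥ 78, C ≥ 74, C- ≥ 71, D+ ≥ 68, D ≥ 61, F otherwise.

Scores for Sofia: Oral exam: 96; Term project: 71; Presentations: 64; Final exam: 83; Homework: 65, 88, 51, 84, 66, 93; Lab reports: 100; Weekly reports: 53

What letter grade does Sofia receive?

Homework: drop 51, 65 → average of remaining 4 = 331/4 = 82.75
Final exam score 83 ≥ 60: minimum met.
Weighted total:
  Oral exam 96 × 0.08 = 7.68
  Term project 71 × 0.2 = 14.2
  Presentations 64 × 0.08 = 5.12
  Final exam 83 × 0.05 = 4.15
  Homework 82.75 × 0.13 = 10.7575
  Lab reports 100 × 0.26 = 26
  Weekly reports 53 × 0.2 = 10.6
Sum = 78.5075
78.5075 is ≥ 78 and < 81 → C+

C+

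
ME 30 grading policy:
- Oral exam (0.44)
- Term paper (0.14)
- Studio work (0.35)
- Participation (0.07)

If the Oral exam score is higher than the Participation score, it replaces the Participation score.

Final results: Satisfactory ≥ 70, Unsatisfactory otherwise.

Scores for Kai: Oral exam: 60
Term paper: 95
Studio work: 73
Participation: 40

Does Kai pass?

Unsatisfactory

Oral exam (60) > Participation (40), so Participation counts as 60.
Weighted total:
  Oral exam 60 × 0.44 = 26.4
  Term paper 95 × 0.14 = 13.3
  Studio work 73 × 0.35 = 25.55
  Participation 60 × 0.07 = 4.2
Sum = 69.45
69.45 < 70 → Unsatisfactory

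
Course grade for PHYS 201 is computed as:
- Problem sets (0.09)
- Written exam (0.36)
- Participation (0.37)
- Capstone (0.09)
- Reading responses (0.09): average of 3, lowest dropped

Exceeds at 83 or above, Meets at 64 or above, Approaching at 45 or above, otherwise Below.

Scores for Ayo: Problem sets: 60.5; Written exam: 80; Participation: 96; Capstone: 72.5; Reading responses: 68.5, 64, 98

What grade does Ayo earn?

Reading responses: drop 64 → average of remaining 2 = 166.5/2 = 83.25
Weighted total:
  Problem sets 60.5 × 0.09 = 5.445
  Written exam 80 × 0.36 = 28.8
  Participation 96 × 0.37 = 35.52
  Capstone 72.5 × 0.09 = 6.525
  Reading responses 83.25 × 0.09 = 7.4925
Sum = 83.7825
83.7825 ≥ 83 → Exceeds

Exceeds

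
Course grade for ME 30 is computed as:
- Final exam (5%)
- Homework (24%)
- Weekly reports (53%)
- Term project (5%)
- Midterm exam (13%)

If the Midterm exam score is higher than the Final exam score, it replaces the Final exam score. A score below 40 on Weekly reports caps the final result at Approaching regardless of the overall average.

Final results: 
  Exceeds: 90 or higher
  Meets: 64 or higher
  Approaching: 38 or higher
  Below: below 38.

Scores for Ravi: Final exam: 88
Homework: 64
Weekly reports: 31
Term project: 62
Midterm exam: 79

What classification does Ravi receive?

Midterm exam (79) ≤ Final exam (88), so Final exam stays at 88.
Weekly reports score 31 < 40: minimum not met.
Weighted total:
  Final exam 88 × 0.05 = 4.4
  Homework 64 × 0.24 = 15.36
  Weekly reports 31 × 0.53 = 16.43
  Term project 62 × 0.05 = 3.1
  Midterm exam 79 × 0.13 = 10.27
Sum = 49.56
49.56 would be Approaching; cap at Approaching applies → Approaching.

Approaching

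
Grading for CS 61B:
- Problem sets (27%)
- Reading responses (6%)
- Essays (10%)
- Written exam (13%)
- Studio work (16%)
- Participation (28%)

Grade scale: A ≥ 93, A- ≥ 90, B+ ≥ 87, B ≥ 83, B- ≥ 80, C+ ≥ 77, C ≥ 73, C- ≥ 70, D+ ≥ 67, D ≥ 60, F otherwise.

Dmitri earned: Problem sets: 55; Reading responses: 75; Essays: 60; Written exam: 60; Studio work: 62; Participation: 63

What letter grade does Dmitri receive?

D

Weighted total:
  Problem sets 55 × 0.27 = 14.85
  Reading responses 75 × 0.06 = 4.5
  Essays 60 × 0.1 = 6
  Written exam 60 × 0.13 = 7.8
  Studio work 62 × 0.16 = 9.92
  Participation 63 × 0.28 = 17.64
Sum = 60.71
60.71 is ≥ 60 and < 67 → D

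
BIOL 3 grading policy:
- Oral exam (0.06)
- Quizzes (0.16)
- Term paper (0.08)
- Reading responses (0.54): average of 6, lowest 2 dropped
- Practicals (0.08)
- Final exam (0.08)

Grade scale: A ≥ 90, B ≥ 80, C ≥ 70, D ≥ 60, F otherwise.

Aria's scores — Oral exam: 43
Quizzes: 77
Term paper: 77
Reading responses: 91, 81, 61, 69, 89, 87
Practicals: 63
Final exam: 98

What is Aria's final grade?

Reading responses: drop 61, 69 → average of remaining 4 = 348/4 = 87
Weighted total:
  Oral exam 43 × 0.06 = 2.58
  Quizzes 77 × 0.16 = 12.32
  Term paper 77 × 0.08 = 6.16
  Reading responses 87 × 0.54 = 46.98
  Practicals 63 × 0.08 = 5.04
  Final exam 98 × 0.08 = 7.84
Sum = 80.92
80.92 is ≥ 80 and < 90 → B

B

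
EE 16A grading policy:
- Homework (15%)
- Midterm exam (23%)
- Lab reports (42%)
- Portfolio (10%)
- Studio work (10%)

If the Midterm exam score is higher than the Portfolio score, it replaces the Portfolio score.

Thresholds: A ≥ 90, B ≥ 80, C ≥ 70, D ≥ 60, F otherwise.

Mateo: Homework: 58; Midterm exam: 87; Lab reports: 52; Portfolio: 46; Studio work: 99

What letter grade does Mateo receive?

D

Midterm exam (87) > Portfolio (46), so Portfolio counts as 87.
Weighted total:
  Homework 58 × 0.15 = 8.7
  Midterm exam 87 × 0.23 = 20.01
  Lab reports 52 × 0.42 = 21.84
  Portfolio 87 × 0.1 = 8.7
  Studio work 99 × 0.1 = 9.9
Sum = 69.15
69.15 is ≥ 60 and < 70 → D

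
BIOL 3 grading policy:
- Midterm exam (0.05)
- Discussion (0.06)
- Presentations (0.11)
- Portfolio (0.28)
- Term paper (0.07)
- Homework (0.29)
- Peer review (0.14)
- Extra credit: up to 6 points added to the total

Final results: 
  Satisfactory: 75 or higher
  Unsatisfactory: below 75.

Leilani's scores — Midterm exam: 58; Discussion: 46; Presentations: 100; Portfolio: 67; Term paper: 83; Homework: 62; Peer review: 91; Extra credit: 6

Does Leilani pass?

Weighted total:
  Midterm exam 58 × 0.05 = 2.9
  Discussion 46 × 0.06 = 2.76
  Presentations 100 × 0.11 = 11
  Portfolio 67 × 0.28 = 18.76
  Term paper 83 × 0.07 = 5.81
  Homework 62 × 0.29 = 17.98
  Peer review 91 × 0.14 = 12.74
Sum = 71.95
Extra credit: 71.95 + 6 = 77.95
77.95 ≥ 75 → Satisfactory

Satisfactory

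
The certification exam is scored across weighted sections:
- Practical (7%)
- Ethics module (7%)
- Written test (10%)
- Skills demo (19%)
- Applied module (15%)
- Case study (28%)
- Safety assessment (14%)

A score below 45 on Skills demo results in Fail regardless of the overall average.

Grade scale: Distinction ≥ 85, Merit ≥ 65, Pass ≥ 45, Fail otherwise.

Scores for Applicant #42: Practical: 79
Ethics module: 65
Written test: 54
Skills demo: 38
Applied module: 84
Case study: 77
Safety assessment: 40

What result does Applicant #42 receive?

Fail

Skills demo score 38 < 45: minimum not met.
Weighted total:
  Practical 79 × 0.07 = 5.53
  Ethics module 65 × 0.07 = 4.55
  Written test 54 × 0.1 = 5.4
  Skills demo 38 × 0.19 = 7.22
  Applied module 84 × 0.15 = 12.6
  Case study 77 × 0.28 = 21.56
  Safety assessment 40 × 0.14 = 5.6
Sum = 62.46
Because the Skills demo minimum was not met, the result is Fail.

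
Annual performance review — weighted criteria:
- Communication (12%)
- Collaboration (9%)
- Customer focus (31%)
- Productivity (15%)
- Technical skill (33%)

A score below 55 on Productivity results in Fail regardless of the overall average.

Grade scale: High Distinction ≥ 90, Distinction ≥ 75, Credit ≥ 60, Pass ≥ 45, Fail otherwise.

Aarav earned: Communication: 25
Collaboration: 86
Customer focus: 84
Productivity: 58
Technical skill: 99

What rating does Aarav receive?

Productivity score 58 ≥ 55: minimum met.
Weighted total:
  Communication 25 × 0.12 = 3
  Collaboration 86 × 0.09 = 7.74
  Customer focus 84 × 0.31 = 26.04
  Productivity 58 × 0.15 = 8.7
  Technical skill 99 × 0.33 = 32.67
Sum = 78.15
78.15 is ≥ 75 and < 90 → Distinction

Distinction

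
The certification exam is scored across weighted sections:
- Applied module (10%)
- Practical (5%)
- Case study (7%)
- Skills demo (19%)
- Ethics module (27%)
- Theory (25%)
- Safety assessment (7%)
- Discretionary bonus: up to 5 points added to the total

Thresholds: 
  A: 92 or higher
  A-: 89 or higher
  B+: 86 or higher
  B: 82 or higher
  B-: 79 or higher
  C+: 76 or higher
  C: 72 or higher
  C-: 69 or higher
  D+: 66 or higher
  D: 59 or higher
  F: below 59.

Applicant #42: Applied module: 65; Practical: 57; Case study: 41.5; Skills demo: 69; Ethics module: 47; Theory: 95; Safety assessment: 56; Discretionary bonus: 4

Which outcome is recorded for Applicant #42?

Weighted total:
  Applied module 65 × 0.1 = 6.5
  Practical 57 × 0.05 = 2.85
  Case study 41.5 × 0.07 = 2.905
  Skills demo 69 × 0.19 = 13.11
  Ethics module 47 × 0.27 = 12.69
  Theory 95 × 0.25 = 23.75
  Safety assessment 56 × 0.07 = 3.92
Sum = 65.725
Discretionary bonus: 65.725 + 4 = 69.725
69.725 is ≥ 69 and < 72 → C-

C-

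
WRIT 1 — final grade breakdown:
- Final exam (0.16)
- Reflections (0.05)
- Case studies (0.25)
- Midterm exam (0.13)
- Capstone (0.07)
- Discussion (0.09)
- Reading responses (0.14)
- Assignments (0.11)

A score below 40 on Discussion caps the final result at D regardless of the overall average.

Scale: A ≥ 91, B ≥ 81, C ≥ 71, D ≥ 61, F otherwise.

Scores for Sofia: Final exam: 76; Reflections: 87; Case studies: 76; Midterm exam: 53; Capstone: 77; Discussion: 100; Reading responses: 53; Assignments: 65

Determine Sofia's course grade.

C

Discussion score 100 ≥ 40: minimum met.
Weighted total:
  Final exam 76 × 0.16 = 12.16
  Reflections 87 × 0.05 = 4.35
  Case studies 76 × 0.25 = 19
  Midterm exam 53 × 0.13 = 6.89
  Capstone 77 × 0.07 = 5.39
  Discussion 100 × 0.09 = 9
  Reading responses 53 × 0.14 = 7.42
  Assignments 65 × 0.11 = 7.15
Sum = 71.36
71.36 is ≥ 71 and < 81 → C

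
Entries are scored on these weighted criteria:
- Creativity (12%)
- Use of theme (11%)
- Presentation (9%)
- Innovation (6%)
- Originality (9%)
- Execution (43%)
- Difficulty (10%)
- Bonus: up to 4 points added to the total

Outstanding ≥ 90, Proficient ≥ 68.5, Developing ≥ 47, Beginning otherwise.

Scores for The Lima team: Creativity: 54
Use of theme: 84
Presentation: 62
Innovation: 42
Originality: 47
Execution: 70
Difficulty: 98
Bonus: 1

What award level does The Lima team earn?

Weighted total:
  Creativity 54 × 0.12 = 6.48
  Use of theme 84 × 0.11 = 9.24
  Presentation 62 × 0.09 = 5.58
  Innovation 42 × 0.06 = 2.52
  Originality 47 × 0.09 = 4.23
  Execution 70 × 0.43 = 30.1
  Difficulty 98 × 0.1 = 9.8
Sum = 67.95
Bonus: 67.95 + 1 = 68.95
68.95 is ≥ 68.5 and < 90 → Proficient

Proficient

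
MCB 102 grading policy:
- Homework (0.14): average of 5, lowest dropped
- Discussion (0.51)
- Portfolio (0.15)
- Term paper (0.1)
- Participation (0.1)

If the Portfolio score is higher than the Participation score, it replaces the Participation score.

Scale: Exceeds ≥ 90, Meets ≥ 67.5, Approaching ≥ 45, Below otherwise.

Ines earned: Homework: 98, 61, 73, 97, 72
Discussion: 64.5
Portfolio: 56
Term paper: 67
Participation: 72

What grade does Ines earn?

Approaching

Homework: drop 61 → average of remaining 4 = 340/4 = 85
Portfolio (56) ≤ Participation (72), so Participation stays at 72.
Weighted total:
  Homework 85 × 0.14 = 11.9
  Discussion 64.5 × 0.51 = 32.895
  Portfolio 56 × 0.15 = 8.4
  Term paper 67 × 0.1 = 6.7
  Participation 72 × 0.1 = 7.2
Sum = 67.095
67.095 is ≥ 45 and < 67.5 → Approaching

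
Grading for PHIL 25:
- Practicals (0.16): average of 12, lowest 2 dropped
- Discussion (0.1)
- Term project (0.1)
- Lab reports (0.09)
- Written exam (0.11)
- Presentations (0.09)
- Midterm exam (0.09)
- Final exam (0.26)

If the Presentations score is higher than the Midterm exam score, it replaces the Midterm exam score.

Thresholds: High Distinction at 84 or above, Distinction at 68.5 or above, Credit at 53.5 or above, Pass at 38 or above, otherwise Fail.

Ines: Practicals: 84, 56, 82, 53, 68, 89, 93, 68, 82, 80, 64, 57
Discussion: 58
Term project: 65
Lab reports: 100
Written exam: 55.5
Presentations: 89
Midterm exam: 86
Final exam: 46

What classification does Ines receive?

Credit

Practicals: drop 53, 56 → average of remaining 10 = 767/10 = 76.7
Presentations (89) > Midterm exam (86), so Midterm exam counts as 89.
Weighted total:
  Practicals 76.7 × 0.16 = 12.272
  Discussion 58 × 0.1 = 5.8
  Term project 65 × 0.1 = 6.5
  Lab reports 100 × 0.09 = 9
  Written exam 55.5 × 0.11 = 6.105
  Presentations 89 × 0.09 = 8.01
  Midterm exam 89 × 0.09 = 8.01
  Final exam 46 × 0.26 = 11.96
Sum = 67.657
67.657 is ≥ 53.5 and < 68.5 → Credit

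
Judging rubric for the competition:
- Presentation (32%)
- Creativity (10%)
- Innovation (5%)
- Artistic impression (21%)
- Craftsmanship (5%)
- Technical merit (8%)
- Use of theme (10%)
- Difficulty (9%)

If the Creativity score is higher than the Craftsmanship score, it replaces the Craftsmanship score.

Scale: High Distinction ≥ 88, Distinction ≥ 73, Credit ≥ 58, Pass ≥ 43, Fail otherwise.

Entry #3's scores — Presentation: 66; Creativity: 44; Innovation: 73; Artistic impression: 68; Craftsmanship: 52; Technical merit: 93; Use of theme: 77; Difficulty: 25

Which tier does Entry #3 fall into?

Creativity (44) ≤ Craftsmanship (52), so Craftsmanship stays at 52.
Weighted total:
  Presentation 66 × 0.32 = 21.12
  Creativity 44 × 0.1 = 4.4
  Innovation 73 × 0.05 = 3.65
  Artistic impression 68 × 0.21 = 14.28
  Craftsmanship 52 × 0.05 = 2.6
  Technical merit 93 × 0.08 = 7.44
  Use of theme 77 × 0.1 = 7.7
  Difficulty 25 × 0.09 = 2.25
Sum = 63.44
63.44 is ≥ 58 and < 73 → Credit

Credit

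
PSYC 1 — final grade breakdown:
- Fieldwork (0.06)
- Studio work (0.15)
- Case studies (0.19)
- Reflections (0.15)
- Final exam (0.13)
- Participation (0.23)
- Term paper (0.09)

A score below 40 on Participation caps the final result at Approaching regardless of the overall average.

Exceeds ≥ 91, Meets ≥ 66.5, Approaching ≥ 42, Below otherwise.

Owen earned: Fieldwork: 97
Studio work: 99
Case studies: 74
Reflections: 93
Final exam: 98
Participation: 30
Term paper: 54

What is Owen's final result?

Approaching

Participation score 30 < 40: minimum not met.
Weighted total:
  Fieldwork 97 × 0.06 = 5.82
  Studio work 99 × 0.15 = 14.85
  Case studies 74 × 0.19 = 14.06
  Reflections 93 × 0.15 = 13.95
  Final exam 98 × 0.13 = 12.74
  Participation 30 × 0.23 = 6.9
  Term paper 54 × 0.09 = 4.86
Sum = 73.18
73.18 would be Meets; cap at Approaching applies → Approaching.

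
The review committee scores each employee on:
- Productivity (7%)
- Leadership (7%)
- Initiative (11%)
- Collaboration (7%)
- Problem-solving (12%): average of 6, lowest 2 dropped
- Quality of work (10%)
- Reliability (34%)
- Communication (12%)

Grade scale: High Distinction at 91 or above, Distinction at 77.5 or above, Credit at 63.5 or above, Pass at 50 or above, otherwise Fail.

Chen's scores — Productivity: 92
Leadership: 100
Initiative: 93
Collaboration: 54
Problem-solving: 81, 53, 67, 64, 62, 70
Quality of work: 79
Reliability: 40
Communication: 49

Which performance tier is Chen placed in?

Pass

Problem-solving: drop 53, 62 → average of remaining 4 = 282/4 = 70.5
Weighted total:
  Productivity 92 × 0.07 = 6.44
  Leadership 100 × 0.07 = 7
  Initiative 93 × 0.11 = 10.23
  Collaboration 54 × 0.07 = 3.78
  Problem-solving 70.5 × 0.12 = 8.46
  Quality of work 79 × 0.1 = 7.9
  Reliability 40 × 0.34 = 13.6
  Communication 49 × 0.12 = 5.88
Sum = 63.29
63.29 is ≥ 50 and < 63.5 → Pass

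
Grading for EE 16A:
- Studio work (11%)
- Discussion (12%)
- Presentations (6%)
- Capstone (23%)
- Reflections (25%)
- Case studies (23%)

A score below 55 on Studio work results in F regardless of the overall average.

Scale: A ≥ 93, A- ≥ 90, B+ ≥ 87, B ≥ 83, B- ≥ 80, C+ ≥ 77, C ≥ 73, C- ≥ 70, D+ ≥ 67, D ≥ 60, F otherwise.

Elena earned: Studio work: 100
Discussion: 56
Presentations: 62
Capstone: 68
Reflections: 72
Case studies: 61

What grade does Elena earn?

D+

Studio work score 100 ≥ 55: minimum met.
Weighted total:
  Studio work 100 × 0.11 = 11
  Discussion 56 × 0.12 = 6.72
  Presentations 62 × 0.06 = 3.72
  Capstone 68 × 0.23 = 15.64
  Reflections 72 × 0.25 = 18
  Case studies 61 × 0.23 = 14.03
Sum = 69.11
69.11 is ≥ 67 and < 70 → D+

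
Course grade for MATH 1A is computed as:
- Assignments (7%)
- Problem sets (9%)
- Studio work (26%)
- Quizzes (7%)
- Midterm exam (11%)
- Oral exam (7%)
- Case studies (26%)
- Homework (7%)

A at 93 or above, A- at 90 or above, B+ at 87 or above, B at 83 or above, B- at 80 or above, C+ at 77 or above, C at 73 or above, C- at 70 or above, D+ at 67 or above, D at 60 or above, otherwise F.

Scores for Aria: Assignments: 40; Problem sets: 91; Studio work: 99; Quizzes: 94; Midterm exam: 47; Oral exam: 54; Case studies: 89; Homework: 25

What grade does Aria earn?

C+

Weighted total:
  Assignments 40 × 0.07 = 2.8
  Problem sets 91 × 0.09 = 8.19
  Studio work 99 × 0.26 = 25.74
  Quizzes 94 × 0.07 = 6.58
  Midterm exam 47 × 0.11 = 5.17
  Oral exam 54 × 0.07 = 3.78
  Case studies 89 × 0.26 = 23.14
  Homework 25 × 0.07 = 1.75
Sum = 77.15
77.15 is ≥ 77 and < 80 → C+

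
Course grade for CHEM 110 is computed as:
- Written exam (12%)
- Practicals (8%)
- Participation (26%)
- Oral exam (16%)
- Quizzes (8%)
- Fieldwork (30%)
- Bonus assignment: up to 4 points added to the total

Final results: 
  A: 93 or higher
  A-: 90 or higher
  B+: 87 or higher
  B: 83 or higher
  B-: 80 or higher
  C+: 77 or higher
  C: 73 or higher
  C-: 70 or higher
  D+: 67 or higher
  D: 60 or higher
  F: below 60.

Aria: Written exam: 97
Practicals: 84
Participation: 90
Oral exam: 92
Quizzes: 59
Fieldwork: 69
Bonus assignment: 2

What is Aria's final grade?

Weighted total:
  Written exam 97 × 0.12 = 11.64
  Practicals 84 × 0.08 = 6.72
  Participation 90 × 0.26 = 23.4
  Oral exam 92 × 0.16 = 14.72
  Quizzes 59 × 0.08 = 4.72
  Fieldwork 69 × 0.3 = 20.7
Sum = 81.9
Bonus assignment: 81.9 + 2 = 83.9
83.9 is ≥ 83 and < 87 → B

B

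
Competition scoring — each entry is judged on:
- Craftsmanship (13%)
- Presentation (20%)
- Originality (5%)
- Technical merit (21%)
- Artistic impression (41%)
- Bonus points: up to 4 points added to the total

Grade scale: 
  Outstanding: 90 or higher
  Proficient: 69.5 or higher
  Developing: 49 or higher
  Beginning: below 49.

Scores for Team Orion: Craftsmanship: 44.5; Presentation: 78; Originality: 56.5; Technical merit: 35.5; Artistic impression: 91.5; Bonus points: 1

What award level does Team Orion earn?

Proficient

Weighted total:
  Craftsmanship 44.5 × 0.13 = 5.785
  Presentation 78 × 0.2 = 15.6
  Originality 56.5 × 0.05 = 2.825
  Technical merit 35.5 × 0.21 = 7.455
  Artistic impression 91.5 × 0.41 = 37.515
Sum = 69.18
Bonus points: 69.18 + 1 = 70.18
70.18 is ≥ 69.5 and < 90 → Proficient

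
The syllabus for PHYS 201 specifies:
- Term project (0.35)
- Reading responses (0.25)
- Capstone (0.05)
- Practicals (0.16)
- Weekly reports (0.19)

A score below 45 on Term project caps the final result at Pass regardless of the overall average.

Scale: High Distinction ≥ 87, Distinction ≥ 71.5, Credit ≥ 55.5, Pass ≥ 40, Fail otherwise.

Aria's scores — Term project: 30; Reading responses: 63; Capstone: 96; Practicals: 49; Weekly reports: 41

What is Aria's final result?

Pass

Term project score 30 < 45: minimum not met.
Weighted total:
  Term project 30 × 0.35 = 10.5
  Reading responses 63 × 0.25 = 15.75
  Capstone 96 × 0.05 = 4.8
  Practicals 49 × 0.16 = 7.84
  Weekly reports 41 × 0.19 = 7.79
Sum = 46.68
46.68 would be Pass; cap at Pass applies → Pass.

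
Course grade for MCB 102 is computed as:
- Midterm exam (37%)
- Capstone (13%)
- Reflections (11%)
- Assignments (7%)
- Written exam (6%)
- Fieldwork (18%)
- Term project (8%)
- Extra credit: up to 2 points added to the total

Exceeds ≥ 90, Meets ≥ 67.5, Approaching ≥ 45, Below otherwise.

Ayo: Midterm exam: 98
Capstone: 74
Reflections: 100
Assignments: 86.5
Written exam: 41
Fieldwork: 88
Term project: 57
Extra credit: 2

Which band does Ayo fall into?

Meets

Weighted total:
  Midterm exam 98 × 0.37 = 36.26
  Capstone 74 × 0.13 = 9.62
  Reflections 100 × 0.11 = 11
  Assignments 86.5 × 0.07 = 6.055
  Written exam 41 × 0.06 = 2.46
  Fieldwork 88 × 0.18 = 15.84
  Term project 57 × 0.08 = 4.56
Sum = 85.795
Extra credit: 85.795 + 2 = 87.795
87.795 is ≥ 67.5 and < 90 → Meets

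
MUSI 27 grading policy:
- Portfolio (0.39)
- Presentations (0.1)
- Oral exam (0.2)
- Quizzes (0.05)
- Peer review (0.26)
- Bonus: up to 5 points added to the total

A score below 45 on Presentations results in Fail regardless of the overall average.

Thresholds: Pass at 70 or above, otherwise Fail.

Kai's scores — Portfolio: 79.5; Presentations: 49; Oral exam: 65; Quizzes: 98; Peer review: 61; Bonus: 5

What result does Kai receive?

Pass

Presentations score 49 ≥ 45: minimum met.
Weighted total:
  Portfolio 79.5 × 0.39 = 31.005
  Presentations 49 × 0.1 = 4.9
  Oral exam 65 × 0.2 = 13
  Quizzes 98 × 0.05 = 4.9
  Peer review 61 × 0.26 = 15.86
Sum = 69.665
Bonus: 69.665 + 5 = 74.665
74.665 ≥ 70 → Pass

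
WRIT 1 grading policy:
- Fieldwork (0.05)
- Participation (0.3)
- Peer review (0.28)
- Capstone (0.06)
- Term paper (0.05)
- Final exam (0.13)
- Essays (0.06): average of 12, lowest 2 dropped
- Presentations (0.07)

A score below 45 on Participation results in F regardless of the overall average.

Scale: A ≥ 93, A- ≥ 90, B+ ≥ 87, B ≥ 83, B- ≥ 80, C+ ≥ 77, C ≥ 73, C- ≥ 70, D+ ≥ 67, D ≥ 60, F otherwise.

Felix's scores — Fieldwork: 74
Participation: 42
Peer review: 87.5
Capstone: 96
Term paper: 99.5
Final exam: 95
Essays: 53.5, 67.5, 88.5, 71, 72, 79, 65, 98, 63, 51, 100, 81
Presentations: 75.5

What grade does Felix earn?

Essays: drop 51, 53.5 → average of remaining 10 = 785/10 = 78.5
Participation score 42 < 45: minimum not met.
Weighted total:
  Fieldwork 74 × 0.05 = 3.7
  Participation 42 × 0.3 = 12.6
  Peer review 87.5 × 0.28 = 24.5
  Capstone 96 × 0.06 = 5.76
  Term paper 99.5 × 0.05 = 4.975
  Final exam 95 × 0.13 = 12.35
  Essays 78.5 × 0.06 = 4.71
  Presentations 75.5 × 0.07 = 5.285
Sum = 73.88
Because the Participation minimum was not met, the result is F.

F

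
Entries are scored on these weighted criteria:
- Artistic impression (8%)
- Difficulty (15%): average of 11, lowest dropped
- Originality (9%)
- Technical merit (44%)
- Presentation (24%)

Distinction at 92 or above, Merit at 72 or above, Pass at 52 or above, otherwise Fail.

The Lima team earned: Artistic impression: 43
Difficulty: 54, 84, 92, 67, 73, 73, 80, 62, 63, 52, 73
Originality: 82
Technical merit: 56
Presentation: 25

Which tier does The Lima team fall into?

Pass

Difficulty: drop 52 → average of remaining 10 = 721/10 = 72.1
Weighted total:
  Artistic impression 43 × 0.08 = 3.44
  Difficulty 72.1 × 0.15 = 10.815
  Originality 82 × 0.09 = 7.38
  Technical merit 56 × 0.44 = 24.64
  Presentation 25 × 0.24 = 6
Sum = 52.275
52.275 is ≥ 52 and < 72 → Pass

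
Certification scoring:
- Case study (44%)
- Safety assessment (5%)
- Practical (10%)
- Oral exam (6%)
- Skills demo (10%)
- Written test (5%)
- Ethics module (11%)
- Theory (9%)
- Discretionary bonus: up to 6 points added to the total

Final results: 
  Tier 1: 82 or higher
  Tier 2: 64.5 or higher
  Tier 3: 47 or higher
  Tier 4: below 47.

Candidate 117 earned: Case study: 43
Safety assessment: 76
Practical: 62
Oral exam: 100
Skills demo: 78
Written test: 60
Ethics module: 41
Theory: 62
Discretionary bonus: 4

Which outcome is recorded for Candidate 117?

Tier 3

Weighted total:
  Case study 43 × 0.44 = 18.92
  Safety assessment 76 × 0.05 = 3.8
  Practical 62 × 0.1 = 6.2
  Oral exam 100 × 0.06 = 6
  Skills demo 78 × 0.1 = 7.8
  Written test 60 × 0.05 = 3
  Ethics module 41 × 0.11 = 4.51
  Theory 62 × 0.09 = 5.58
Sum = 55.81
Discretionary bonus: 55.81 + 4 = 59.81
59.81 is ≥ 47 and < 64.5 → Tier 3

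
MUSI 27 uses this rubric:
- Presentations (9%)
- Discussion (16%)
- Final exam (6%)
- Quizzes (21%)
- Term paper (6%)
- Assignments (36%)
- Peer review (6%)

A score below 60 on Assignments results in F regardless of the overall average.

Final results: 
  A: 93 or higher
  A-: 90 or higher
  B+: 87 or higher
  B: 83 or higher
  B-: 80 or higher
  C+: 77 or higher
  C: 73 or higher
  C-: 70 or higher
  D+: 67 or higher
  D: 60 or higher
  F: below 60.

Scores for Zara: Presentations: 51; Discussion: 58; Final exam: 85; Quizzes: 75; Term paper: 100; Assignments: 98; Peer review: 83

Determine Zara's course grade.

B-

Assignments score 98 ≥ 60: minimum met.
Weighted total:
  Presentations 51 × 0.09 = 4.59
  Discussion 58 × 0.16 = 9.28
  Final exam 85 × 0.06 = 5.1
  Quizzes 75 × 0.21 = 15.75
  Term paper 100 × 0.06 = 6
  Assignments 98 × 0.36 = 35.28
  Peer review 83 × 0.06 = 4.98
Sum = 80.98
80.98 is ≥ 80 and < 83 → B-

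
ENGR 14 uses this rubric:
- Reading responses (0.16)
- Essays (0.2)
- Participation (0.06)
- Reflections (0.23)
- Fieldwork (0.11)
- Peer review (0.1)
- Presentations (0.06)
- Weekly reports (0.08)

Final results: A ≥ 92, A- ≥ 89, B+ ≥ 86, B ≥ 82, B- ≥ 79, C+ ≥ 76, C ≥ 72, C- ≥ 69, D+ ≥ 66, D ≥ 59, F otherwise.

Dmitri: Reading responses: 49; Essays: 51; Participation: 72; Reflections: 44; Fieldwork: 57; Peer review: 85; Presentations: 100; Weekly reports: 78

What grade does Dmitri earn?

Weighted total:
  Reading responses 49 × 0.16 = 7.84
  Essays 51 × 0.2 = 10.2
  Participation 72 × 0.06 = 4.32
  Reflections 44 × 0.23 = 10.12
  Fieldwork 57 × 0.11 = 6.27
  Peer review 85 × 0.1 = 8.5
  Presentations 100 × 0.06 = 6
  Weekly reports 78 × 0.08 = 6.24
Sum = 59.49
59.49 is ≥ 59 and < 66 → D

D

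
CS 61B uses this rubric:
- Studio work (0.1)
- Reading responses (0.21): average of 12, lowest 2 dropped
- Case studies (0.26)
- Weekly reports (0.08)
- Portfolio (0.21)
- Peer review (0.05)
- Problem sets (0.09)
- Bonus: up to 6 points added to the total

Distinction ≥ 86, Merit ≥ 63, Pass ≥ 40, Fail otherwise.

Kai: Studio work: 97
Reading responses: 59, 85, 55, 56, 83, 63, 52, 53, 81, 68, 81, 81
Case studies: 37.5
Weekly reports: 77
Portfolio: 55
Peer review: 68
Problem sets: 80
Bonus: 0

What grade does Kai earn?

Pass

Reading responses: drop 52, 53 → average of remaining 10 = 712/10 = 71.2
Weighted total:
  Studio work 97 × 0.1 = 9.7
  Reading responses 71.2 × 0.21 = 14.952
  Case studies 37.5 × 0.26 = 9.75
  Weekly reports 77 × 0.08 = 6.16
  Portfolio 55 × 0.21 = 11.55
  Peer review 68 × 0.05 = 3.4
  Problem sets 80 × 0.09 = 7.2
Sum = 62.712
Bonus: 62.712 + 0 = 62.712
62.712 is ≥ 40 and < 63 → Pass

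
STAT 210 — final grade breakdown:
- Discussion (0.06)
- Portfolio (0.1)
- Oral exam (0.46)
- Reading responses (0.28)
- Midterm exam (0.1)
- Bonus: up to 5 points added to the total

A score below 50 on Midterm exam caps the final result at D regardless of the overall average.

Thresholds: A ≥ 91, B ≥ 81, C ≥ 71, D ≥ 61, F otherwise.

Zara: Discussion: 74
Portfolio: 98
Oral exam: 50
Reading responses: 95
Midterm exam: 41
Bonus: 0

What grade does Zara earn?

D

Midterm exam score 41 < 50: minimum not met.
Weighted total:
  Discussion 74 × 0.06 = 4.44
  Portfolio 98 × 0.1 = 9.8
  Oral exam 50 × 0.46 = 23
  Reading responses 95 × 0.28 = 26.6
  Midterm exam 41 × 0.1 = 4.1
Sum = 67.94
Bonus: 67.94 + 0 = 67.94
67.94 would be D; cap at D applies → D.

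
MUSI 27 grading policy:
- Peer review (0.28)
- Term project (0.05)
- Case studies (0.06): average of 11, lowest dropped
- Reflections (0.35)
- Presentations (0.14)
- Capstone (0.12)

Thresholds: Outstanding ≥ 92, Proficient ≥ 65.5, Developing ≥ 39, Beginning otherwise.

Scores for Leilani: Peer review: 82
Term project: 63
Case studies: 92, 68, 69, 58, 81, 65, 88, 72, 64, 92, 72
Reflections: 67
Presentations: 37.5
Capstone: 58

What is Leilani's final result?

Case studies: drop 58 → average of remaining 10 = 763/10 = 76.3
Weighted total:
  Peer review 82 × 0.28 = 22.96
  Term project 63 × 0.05 = 3.15
  Case studies 76.3 × 0.06 = 4.578
  Reflections 67 × 0.35 = 23.45
  Presentations 37.5 × 0.14 = 5.25
  Capstone 58 × 0.12 = 6.96
Sum = 66.348
66.348 is ≥ 65.5 and < 92 → Proficient

Proficient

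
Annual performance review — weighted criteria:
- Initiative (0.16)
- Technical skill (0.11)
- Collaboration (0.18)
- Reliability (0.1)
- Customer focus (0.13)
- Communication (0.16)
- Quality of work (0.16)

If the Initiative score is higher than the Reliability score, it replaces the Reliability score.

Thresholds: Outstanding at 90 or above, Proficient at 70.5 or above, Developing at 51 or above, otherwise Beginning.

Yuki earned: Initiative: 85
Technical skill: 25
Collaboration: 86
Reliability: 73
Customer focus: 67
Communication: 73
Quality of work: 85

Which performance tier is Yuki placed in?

Proficient

Initiative (85) > Reliability (73), so Reliability counts as 85.
Weighted total:
  Initiative 85 × 0.16 = 13.6
  Technical skill 25 × 0.11 = 2.75
  Collaboration 86 × 0.18 = 15.48
  Reliability 85 × 0.1 = 8.5
  Customer focus 67 × 0.13 = 8.71
  Communication 73 × 0.16 = 11.68
  Quality of work 85 × 0.16 = 13.6
Sum = 74.32
74.32 is ≥ 70.5 and < 90 → Proficient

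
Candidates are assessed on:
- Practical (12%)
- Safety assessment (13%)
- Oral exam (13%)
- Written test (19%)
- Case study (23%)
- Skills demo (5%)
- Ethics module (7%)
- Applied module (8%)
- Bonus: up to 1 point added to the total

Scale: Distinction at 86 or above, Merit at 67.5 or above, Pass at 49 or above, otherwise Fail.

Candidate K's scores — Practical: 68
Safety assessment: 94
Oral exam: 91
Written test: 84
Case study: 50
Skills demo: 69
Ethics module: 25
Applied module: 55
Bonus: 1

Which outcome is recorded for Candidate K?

Weighted total:
  Practical 68 × 0.12 = 8.16
  Safety assessment 94 × 0.13 = 12.22
  Oral exam 91 × 0.13 = 11.83
  Written test 84 × 0.19 = 15.96
  Case study 50 × 0.23 = 11.5
  Skills demo 69 × 0.05 = 3.45
  Ethics module 25 × 0.07 = 1.75
  Applied module 55 × 0.08 = 4.4
Sum = 69.27
Bonus: 69.27 + 1 = 70.27
70.27 is ≥ 67.5 and < 86 → Merit

Merit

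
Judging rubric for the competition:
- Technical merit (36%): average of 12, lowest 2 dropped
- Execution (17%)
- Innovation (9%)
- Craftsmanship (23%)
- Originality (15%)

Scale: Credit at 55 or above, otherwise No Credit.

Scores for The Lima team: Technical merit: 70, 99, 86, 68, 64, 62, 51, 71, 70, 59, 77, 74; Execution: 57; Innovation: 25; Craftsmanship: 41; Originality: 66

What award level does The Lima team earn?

Credit

Technical merit: drop 51, 59 → average of remaining 10 = 741/10 = 74.1
Weighted total:
  Technical merit 74.1 × 0.36 = 26.676
  Execution 57 × 0.17 = 9.69
  Innovation 25 × 0.09 = 2.25
  Craftsmanship 41 × 0.23 = 9.43
  Originality 66 × 0.15 = 9.9
Sum = 57.946
57.946 ≥ 55 → Credit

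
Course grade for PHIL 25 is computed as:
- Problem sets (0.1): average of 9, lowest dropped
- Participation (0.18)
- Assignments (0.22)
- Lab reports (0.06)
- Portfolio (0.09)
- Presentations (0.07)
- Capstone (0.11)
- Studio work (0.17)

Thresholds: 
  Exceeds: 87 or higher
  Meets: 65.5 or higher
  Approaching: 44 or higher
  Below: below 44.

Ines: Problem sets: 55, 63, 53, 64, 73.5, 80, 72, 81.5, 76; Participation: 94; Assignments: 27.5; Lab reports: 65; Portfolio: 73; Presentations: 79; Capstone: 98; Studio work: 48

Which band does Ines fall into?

Problem sets: drop 53 → average of remaining 8 = 565/8 = 70.625
Weighted total:
  Problem sets 70.625 × 0.1 = 7.0625
  Participation 94 × 0.18 = 16.92
  Assignments 27.5 × 0.22 = 6.05
  Lab reports 65 × 0.06 = 3.9
  Portfolio 73 × 0.09 = 6.57
  Presentations 79 × 0.07 = 5.53
  Capstone 98 × 0.11 = 10.78
  Studio work 48 × 0.17 = 8.16
Sum = 64.9725
64.9725 is ≥ 44 and < 65.5 → Approaching

Approaching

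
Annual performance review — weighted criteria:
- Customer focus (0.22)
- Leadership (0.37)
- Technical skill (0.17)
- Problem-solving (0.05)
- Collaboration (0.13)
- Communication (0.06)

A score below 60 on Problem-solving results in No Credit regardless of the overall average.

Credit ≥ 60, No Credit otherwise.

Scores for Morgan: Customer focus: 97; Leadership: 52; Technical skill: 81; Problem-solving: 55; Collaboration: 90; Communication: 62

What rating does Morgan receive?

Problem-solving score 55 < 60: minimum not met.
Weighted total:
  Customer focus 97 × 0.22 = 21.34
  Leadership 52 × 0.37 = 19.24
  Technical skill 81 × 0.17 = 13.77
  Problem-solving 55 × 0.05 = 2.75
  Collaboration 90 × 0.13 = 11.7
  Communication 62 × 0.06 = 3.72
Sum = 72.52
Because the Problem-solving minimum was not met, the result is No Credit.

No Credit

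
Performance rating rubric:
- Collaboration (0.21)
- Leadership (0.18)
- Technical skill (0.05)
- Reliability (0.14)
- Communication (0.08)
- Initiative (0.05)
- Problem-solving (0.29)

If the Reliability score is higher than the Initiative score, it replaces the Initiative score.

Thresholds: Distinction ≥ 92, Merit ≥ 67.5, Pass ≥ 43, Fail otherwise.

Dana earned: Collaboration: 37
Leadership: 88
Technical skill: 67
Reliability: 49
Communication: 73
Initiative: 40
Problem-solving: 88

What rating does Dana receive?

Merit

Reliability (49) > Initiative (40), so Initiative counts as 49.
Weighted total:
  Collaboration 37 × 0.21 = 7.77
  Leadership 88 × 0.18 = 15.84
  Technical skill 67 × 0.05 = 3.35
  Reliability 49 × 0.14 = 6.86
  Communication 73 × 0.08 = 5.84
  Initiative 49 × 0.05 = 2.45
  Problem-solving 88 × 0.29 = 25.52
Sum = 67.63
67.63 is ≥ 67.5 and < 92 → Merit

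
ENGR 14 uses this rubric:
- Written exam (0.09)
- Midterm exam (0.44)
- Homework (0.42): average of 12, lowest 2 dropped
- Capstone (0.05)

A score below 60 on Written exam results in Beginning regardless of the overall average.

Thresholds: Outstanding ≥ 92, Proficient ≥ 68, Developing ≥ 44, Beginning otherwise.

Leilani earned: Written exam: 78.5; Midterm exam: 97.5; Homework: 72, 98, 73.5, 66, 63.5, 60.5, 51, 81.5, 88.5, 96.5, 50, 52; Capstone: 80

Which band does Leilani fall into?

Proficient

Homework: drop 50, 51 → average of remaining 10 = 752/10 = 75.2
Written exam score 78.5 ≥ 60: minimum met.
Weighted total:
  Written exam 78.5 × 0.09 = 7.065
  Midterm exam 97.5 × 0.44 = 42.9
  Homework 75.2 × 0.42 = 31.584
  Capstone 80 × 0.05 = 4
Sum = 85.549
85.549 is ≥ 68 and < 92 → Proficient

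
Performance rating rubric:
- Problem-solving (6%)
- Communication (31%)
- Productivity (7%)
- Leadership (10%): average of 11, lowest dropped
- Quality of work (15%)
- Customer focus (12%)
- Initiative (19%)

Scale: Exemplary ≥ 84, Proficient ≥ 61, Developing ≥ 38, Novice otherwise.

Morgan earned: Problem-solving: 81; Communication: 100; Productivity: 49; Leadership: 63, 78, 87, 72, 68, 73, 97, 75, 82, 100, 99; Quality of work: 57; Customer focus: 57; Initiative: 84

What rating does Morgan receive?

Leadership: drop 63 → average of remaining 10 = 831/10 = 83.1
Weighted total:
  Problem-solving 81 × 0.06 = 4.86
  Communication 100 × 0.31 = 31
  Productivity 49 × 0.07 = 3.43
  Leadership 83.1 × 0.1 = 8.31
  Quality of work 57 × 0.15 = 8.55
  Customer focus 57 × 0.12 = 6.84
  Initiative 84 × 0.19 = 15.96
Sum = 78.95
78.95 is ≥ 61 and < 84 → Proficient

Proficient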